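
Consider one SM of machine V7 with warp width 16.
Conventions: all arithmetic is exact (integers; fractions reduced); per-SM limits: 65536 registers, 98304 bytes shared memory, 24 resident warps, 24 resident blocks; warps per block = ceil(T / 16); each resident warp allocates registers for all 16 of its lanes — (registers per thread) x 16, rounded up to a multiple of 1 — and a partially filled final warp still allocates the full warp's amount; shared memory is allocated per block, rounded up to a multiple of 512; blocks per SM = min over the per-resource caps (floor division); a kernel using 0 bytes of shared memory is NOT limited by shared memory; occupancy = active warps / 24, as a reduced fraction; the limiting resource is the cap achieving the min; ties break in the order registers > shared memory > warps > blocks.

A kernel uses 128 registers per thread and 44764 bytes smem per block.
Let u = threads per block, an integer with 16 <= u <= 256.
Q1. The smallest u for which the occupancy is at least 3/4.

Answer: u = 129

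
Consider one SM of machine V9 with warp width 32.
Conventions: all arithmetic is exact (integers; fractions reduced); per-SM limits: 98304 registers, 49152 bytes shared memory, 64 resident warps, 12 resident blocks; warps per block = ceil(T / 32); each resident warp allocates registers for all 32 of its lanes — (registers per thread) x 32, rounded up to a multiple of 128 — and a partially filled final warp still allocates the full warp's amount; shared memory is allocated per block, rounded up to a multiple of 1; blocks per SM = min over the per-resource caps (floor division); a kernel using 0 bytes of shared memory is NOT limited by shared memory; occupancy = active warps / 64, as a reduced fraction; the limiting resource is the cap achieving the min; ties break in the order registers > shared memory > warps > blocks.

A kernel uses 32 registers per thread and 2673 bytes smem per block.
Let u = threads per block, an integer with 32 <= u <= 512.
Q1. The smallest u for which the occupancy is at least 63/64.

Answer: u = 193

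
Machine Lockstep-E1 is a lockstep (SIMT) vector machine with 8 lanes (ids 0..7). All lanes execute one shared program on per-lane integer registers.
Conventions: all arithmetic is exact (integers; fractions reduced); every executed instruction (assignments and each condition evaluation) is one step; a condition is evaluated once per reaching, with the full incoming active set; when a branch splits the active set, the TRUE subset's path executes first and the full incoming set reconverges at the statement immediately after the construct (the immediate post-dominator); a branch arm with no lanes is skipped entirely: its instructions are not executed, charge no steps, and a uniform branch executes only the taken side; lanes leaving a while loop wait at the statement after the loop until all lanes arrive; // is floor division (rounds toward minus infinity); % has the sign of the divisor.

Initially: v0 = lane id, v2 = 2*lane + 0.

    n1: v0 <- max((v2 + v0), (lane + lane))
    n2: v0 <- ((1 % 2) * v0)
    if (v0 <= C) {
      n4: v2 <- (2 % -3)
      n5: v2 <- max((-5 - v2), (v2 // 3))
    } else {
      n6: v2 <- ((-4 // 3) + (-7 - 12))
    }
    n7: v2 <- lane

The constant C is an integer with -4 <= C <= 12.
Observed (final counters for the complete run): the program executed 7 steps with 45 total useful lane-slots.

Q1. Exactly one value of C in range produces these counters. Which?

Answer: C = 12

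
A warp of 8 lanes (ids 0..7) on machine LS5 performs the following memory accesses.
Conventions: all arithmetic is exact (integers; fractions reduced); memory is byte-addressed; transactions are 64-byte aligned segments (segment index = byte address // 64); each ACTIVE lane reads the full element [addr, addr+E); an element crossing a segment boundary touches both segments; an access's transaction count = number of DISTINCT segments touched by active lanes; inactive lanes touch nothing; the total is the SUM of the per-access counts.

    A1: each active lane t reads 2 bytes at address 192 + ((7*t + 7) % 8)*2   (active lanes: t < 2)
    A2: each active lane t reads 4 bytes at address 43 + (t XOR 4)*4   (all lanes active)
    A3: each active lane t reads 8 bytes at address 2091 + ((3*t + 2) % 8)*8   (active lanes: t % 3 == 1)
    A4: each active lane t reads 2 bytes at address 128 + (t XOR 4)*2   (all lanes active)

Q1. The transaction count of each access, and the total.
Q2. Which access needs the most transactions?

A1: 1 transaction
A2: 2 transactions
A3: 1 transaction
A4: 1 transaction

Answer: 1,2,1,1; total 5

Answer: A2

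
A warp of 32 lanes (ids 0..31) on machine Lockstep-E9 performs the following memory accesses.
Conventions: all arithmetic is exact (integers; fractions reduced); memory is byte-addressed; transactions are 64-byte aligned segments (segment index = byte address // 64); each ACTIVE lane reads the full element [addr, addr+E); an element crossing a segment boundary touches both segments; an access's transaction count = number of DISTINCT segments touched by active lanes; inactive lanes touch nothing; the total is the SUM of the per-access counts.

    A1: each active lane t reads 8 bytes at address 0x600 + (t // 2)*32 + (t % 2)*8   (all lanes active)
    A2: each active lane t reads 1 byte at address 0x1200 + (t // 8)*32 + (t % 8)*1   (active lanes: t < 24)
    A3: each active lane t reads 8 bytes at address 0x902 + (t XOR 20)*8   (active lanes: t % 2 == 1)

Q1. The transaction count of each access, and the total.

A1: 8 transactions
A2: 2 transactions
A3: 5 transactions

Answer: 8,2,5; total 15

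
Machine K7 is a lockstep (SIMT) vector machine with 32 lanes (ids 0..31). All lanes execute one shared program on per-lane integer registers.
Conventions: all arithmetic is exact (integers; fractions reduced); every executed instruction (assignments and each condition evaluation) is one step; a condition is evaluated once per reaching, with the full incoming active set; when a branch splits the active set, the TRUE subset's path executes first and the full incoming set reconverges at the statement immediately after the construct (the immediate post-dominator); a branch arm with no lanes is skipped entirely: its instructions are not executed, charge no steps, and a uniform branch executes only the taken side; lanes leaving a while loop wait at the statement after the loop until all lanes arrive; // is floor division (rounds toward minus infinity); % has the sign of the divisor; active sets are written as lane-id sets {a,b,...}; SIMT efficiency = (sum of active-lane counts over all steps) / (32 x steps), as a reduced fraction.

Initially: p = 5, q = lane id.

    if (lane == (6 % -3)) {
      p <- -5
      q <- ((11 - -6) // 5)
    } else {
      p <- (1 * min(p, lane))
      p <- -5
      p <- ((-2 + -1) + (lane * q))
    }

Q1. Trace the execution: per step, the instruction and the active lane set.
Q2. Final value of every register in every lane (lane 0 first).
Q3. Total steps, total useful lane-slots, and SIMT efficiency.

step 0: eval (lane == (6 % -3))      {0,1,2,3,4,5,6,7,8,9,10,11,12,13,14,15,16,17,18,19,20,21,22,23,24,25,26,27,28,29,30,31}
step 1: p <- -5                      {0}
step 2: q <- ((11 - -6) // 5)        {0}
step 3: p <- (1 * min(p, lane))      {1,2,3,4,5,6,7,8,9,10,11,12,13,14,15,16,17,18,19,20,21,22,23,24,25,26,27,28,29,30,31}
step 4: p <- -5                      {1,2,3,4,5,6,7,8,9,10,11,12,13,14,15,16,17,18,19,20,21,22,23,24,25,26,27,28,29,30,31}
step 5: p <- ((-2 + -1) + (lane * q)) {1,2,3,4,5,6,7,8,9,10,11,12,13,14,15,16,17,18,19,20,21,22,23,24,25,26,27,28,29,30,31}

Answer: 6 steps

p: -5,-2,1,6,13,22,33,46,61,78,97,118,141,166,193,222,253,286,321,358,397,438,481,526,573,622,673,726,781,838,897,958
q: 3,1,2,3,4,5,6,7,8,9,10,11,12,13,14,15,16,17,18,19,20,21,22,23,24,25,26,27,28,29,30,31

steps = 6; useful = 127; efficiency = 127/192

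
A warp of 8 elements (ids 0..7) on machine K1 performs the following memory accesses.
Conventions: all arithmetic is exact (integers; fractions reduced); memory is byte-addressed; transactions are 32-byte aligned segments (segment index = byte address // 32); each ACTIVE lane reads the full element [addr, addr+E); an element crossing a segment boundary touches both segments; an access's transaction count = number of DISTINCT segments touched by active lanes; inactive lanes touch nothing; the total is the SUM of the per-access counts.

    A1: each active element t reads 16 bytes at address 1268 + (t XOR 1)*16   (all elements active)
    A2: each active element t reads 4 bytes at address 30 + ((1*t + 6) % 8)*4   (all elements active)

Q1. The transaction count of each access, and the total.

A1: 5 transactions
A2: 2 transactions

Answer: 5,2; total 7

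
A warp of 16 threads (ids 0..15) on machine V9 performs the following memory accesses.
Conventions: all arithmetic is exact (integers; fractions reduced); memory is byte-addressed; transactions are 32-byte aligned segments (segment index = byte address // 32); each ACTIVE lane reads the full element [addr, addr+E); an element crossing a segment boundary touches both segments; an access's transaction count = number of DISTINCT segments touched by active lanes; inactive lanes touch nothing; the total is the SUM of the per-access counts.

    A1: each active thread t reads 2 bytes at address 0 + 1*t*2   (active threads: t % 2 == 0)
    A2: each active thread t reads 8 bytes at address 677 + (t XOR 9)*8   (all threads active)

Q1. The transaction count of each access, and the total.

A1: 1 transaction
A2: 5 transactions

Answer: 1,5; total 6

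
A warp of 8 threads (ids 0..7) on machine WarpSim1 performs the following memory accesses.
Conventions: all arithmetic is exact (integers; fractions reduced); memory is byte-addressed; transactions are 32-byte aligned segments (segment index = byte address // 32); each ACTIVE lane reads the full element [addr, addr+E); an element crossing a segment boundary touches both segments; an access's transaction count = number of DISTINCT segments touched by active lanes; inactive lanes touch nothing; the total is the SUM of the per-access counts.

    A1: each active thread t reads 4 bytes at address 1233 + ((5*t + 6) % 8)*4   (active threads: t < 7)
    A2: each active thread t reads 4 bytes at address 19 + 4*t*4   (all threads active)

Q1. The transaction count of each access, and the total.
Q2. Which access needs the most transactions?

A1: 2 transactions
A2: 5 transactions

Answer: 2,5; total 7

Answer: A2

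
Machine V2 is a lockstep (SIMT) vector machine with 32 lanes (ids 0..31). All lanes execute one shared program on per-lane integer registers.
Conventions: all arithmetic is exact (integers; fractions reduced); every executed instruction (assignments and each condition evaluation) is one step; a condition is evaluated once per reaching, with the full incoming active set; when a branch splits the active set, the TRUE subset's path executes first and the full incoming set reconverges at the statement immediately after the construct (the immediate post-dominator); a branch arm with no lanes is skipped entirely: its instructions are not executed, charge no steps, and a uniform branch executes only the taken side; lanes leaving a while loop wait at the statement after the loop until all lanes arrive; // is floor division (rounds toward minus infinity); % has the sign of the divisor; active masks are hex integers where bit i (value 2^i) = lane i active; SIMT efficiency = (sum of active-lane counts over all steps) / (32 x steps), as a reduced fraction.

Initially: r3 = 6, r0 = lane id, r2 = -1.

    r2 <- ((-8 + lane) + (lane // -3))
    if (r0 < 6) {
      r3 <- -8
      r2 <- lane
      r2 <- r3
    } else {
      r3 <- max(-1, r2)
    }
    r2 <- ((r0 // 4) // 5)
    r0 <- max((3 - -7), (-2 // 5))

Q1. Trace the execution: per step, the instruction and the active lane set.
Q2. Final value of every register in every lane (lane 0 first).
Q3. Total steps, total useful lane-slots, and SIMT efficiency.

step 0: r2 <- ((-8 + lane) + (lane // -3)) 0xffffffff
step 1: eval (r0 < 6)                0xffffffff
step 2: r3 <- -8                     0x0000003f
step 3: r2 <- lane                   0x0000003f
step 4: r2 <- r3                     0x0000003f
step 5: r3 <- max(-1, r2)            0xffffffc0
step 6: r2 <- ((r0 // 4) // 5)       0xffffffff
step 7: r0 <- max((3 - -7), (-2 // 5)) 0xffffffff

Answer: 8 steps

r3: -8,-8,-8,-8,-8,-8,-1,-1,-1,-1,-1,-1,0,0,1,2,2,3,4,4,5,6,6,7,8,8,9,10,10,11,12,12
r0: 10,10,10,10,10,10,10,10,10,10,10,10,10,10,10,10,10,10,10,10,10,10,10,10,10,10,10,10,10,10,10,10
r2: 0,0,0,0,0,0,0,0,0,0,0,0,0,0,0,0,0,0,0,0,1,1,1,1,1,1,1,1,1,1,1,1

steps = 8; useful = 172; efficiency = 172/256 = 43/64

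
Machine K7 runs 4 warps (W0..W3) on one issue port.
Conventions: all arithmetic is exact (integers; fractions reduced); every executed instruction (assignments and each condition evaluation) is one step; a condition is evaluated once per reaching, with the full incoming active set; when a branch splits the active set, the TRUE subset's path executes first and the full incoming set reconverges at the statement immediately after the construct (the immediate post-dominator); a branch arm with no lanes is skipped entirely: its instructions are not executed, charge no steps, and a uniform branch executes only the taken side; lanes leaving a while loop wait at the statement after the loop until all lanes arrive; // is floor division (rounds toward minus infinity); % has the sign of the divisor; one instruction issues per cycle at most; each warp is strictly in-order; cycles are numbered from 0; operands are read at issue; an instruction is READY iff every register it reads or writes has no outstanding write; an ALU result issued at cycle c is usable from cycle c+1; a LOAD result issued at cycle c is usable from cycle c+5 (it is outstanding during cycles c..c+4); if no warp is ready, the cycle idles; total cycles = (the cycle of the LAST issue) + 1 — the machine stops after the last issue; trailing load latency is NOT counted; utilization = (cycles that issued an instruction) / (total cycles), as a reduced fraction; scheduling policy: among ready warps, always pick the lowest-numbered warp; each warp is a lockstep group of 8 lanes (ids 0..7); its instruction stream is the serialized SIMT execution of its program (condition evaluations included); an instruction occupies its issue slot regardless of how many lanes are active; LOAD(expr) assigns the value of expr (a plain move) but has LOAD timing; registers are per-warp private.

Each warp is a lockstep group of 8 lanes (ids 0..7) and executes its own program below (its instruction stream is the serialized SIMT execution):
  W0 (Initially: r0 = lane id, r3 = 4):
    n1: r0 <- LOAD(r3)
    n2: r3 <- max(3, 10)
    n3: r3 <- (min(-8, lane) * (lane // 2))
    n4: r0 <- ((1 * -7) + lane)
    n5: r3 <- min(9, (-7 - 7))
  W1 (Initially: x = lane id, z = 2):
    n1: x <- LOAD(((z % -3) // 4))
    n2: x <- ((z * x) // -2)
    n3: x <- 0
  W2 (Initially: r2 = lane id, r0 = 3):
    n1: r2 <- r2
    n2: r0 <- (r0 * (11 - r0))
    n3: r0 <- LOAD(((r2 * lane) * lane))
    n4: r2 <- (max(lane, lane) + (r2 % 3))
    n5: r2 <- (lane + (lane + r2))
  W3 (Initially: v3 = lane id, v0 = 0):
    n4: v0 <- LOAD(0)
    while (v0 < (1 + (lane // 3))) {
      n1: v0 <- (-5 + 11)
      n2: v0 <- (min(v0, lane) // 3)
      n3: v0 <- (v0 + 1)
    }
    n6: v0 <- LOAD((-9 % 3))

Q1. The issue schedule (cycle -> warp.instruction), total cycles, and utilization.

cycle 0: W0.I0
cycle 1: W0.I1
cycle 2: W0.I2
cycle 3: W1.I0
cycle 4: W2.I0
cycle 5: W0.I3
cycle 6: W0.I4
cycle 7: W2.I1
cycle 8: W1.I1
cycle 9: W1.I2
cycle 10: W2.I2
cycle 11: W2.I3
cycle 12: W2.I4
cycle 13: W3.I0
cycle 14: idle
cycle 15: idle
cycle 16: idle
cycle 17: idle
cycle 18: W3.I1
cycle 19: W3.I2
cycle 20: W3.I3
cycle 21: W3.I4
cycle 22: W3.I5
cycle 23: W3.I6

Answer: 24 cycles, utilization 5/6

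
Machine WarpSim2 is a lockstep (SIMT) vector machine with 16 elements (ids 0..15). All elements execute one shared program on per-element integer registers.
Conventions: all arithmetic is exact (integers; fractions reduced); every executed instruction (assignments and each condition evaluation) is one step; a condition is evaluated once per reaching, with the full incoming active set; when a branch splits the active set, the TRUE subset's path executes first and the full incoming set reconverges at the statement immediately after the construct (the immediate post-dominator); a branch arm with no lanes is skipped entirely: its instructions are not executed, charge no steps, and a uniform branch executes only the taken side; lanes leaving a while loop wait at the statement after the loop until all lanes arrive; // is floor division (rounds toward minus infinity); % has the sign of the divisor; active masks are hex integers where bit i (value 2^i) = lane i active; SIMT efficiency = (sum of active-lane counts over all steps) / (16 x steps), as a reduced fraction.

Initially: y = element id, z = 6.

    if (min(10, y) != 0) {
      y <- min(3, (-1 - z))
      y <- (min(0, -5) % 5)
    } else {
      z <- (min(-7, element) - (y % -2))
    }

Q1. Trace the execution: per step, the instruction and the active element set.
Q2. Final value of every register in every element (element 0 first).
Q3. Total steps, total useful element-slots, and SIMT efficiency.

step 0: eval (min(10, y) != 0)       0xffff
step 1: y <- min(3, (-1 - z))        0xfffe
step 2: y <- (min(0, -5) % 5)        0xfffe
step 3: z <- (min(-7, element) - (y % -2)) 0x0001

Answer: 4 steps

y: 0,0,0,0,0,0,0,0,0,0,0,0,0,0,0,0
z: -7,6,6,6,6,6,6,6,6,6,6,6,6,6,6,6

steps = 4; useful = 47; efficiency = 47/64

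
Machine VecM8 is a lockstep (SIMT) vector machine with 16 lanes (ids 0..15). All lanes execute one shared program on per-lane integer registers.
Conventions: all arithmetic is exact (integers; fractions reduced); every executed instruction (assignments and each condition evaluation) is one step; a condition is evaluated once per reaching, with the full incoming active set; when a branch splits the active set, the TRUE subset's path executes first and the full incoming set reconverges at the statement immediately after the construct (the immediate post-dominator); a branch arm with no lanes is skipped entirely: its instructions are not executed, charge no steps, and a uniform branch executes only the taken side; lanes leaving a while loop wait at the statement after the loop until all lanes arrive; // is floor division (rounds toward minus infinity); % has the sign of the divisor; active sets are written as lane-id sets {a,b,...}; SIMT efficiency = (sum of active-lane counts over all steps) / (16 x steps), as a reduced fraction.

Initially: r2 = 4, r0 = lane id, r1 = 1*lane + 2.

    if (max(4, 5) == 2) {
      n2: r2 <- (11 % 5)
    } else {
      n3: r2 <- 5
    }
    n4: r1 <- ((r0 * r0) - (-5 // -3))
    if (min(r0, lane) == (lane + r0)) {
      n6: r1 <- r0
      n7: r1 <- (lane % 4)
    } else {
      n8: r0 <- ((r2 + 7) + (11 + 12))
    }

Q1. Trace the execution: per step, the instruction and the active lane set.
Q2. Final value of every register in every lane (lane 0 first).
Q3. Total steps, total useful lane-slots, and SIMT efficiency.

step 0: eval (max(4, 5) == 2)        {0,1,2,3,4,5,6,7,8,9,10,11,12,13,14,15}
step 1: r2 <- 5                      {0,1,2,3,4,5,6,7,8,9,10,11,12,13,14,15}
step 2: r1 <- ((r0 * r0) - (-5 // -3)) {0,1,2,3,4,5,6,7,8,9,10,11,12,13,14,15}
step 3: eval (min(r0, lane) == (lane + r0)) {0,1,2,3,4,5,6,7,8,9,10,11,12,13,14,15}
step 4: r1 <- r0                     {0}
step 5: r1 <- (lane % 4)             {0}
step 6: r0 <- ((r2 + 7) + (11 + 12)) {1,2,3,4,5,6,7,8,9,10,11,12,13,14,15}

Answer: 7 steps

r2: 5,5,5,5,5,5,5,5,5,5,5,5,5,5,5,5
r0: 0,35,35,35,35,35,35,35,35,35,35,35,35,35,35,35
r1: 0,0,3,8,15,24,35,48,63,80,99,120,143,168,195,224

steps = 7; useful = 81; efficiency = 81/112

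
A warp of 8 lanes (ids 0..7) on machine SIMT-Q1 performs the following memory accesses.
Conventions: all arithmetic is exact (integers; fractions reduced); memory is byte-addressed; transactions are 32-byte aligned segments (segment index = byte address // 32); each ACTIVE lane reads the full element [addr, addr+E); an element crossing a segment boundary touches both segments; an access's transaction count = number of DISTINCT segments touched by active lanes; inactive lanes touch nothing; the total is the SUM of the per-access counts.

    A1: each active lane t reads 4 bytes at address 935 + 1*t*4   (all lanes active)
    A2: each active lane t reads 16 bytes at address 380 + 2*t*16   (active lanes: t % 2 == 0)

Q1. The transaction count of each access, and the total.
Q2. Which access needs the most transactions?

A1: 2 transactions
A2: 8 transactions

Answer: 2,8; total 10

Answer: A2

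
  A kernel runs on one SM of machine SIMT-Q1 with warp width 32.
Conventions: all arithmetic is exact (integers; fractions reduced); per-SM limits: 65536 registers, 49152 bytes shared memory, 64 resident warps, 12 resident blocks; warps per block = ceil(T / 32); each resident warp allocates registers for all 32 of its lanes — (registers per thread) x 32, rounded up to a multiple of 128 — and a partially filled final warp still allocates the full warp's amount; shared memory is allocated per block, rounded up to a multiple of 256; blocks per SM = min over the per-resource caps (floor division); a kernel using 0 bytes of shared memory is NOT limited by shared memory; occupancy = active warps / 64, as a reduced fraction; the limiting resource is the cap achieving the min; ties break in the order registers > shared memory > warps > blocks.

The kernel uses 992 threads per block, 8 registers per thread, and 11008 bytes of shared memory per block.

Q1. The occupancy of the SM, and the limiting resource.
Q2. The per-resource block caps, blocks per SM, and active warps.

Answer: occupancy 31/32, limited by warps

registers: 8 blocks
shared memory: 4 blocks
warps: 2 blocks
blocks: 12 blocks

Answer: 2 blocks, 62 active warps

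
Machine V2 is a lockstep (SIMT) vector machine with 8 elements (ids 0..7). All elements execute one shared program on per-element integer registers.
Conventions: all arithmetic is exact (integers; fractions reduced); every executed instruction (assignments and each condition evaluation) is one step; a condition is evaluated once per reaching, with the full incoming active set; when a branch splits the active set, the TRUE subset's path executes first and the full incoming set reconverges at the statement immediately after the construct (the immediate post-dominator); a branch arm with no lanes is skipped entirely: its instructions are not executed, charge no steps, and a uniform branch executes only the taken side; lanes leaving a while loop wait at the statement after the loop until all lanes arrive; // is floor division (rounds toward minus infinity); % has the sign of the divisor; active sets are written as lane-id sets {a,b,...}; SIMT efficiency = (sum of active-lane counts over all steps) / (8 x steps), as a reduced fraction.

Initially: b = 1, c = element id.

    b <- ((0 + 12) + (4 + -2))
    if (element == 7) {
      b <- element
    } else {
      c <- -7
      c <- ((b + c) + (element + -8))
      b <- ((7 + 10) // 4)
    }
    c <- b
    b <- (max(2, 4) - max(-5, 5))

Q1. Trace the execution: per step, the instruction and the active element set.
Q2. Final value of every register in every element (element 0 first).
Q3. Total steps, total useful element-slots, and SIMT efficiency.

step 0: b <- ((0 + 12) + (4 + -2))   {0,1,2,3,4,5,6,7}
step 1: eval (element == 7)          {0,1,2,3,4,5,6,7}
step 2: b <- element                 {7}
step 3: c <- -7                      {0,1,2,3,4,5,6}
step 4: c <- ((b + c) + (element + -8)) {0,1,2,3,4,5,6}
step 5: b <- ((7 + 10) // 4)         {0,1,2,3,4,5,6}
step 6: c <- b                       {0,1,2,3,4,5,6,7}
step 7: b <- (max(2, 4) - max(-5, 5)) {0,1,2,3,4,5,6,7}

Answer: 8 steps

b: -1,-1,-1,-1,-1,-1,-1,-1
c: 4,4,4,4,4,4,4,7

steps = 8; useful = 54; efficiency = 54/64 = 27/32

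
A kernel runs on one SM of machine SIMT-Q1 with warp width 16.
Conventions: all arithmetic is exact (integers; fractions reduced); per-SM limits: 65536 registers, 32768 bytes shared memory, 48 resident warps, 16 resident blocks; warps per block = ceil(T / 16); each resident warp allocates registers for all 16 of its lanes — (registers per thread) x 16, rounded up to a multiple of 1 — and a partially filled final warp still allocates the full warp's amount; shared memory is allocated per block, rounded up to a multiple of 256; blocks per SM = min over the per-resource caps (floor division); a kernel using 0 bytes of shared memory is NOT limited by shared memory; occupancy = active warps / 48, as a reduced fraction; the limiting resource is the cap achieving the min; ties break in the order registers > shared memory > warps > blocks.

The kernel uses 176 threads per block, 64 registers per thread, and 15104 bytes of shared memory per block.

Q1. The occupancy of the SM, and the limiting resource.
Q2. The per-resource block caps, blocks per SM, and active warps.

Answer: occupancy 11/24, limited by shared memory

registers: 5 blocks
shared memory: 2 blocks
warps: 4 blocks
blocks: 16 blocks

Answer: 2 blocks, 22 active warps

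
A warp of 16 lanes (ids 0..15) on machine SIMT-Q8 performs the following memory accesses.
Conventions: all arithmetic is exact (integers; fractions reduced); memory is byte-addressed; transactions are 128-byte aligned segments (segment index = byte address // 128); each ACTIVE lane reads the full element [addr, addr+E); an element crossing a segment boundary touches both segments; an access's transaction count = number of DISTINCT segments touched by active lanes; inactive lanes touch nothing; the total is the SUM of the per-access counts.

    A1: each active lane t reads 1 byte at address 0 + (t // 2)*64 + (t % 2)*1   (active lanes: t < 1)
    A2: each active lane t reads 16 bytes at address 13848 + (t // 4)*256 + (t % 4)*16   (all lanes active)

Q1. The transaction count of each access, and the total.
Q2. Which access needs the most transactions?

A1: 1 transaction
A2: 4 transactions

Answer: 1,4; total 5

Answer: A2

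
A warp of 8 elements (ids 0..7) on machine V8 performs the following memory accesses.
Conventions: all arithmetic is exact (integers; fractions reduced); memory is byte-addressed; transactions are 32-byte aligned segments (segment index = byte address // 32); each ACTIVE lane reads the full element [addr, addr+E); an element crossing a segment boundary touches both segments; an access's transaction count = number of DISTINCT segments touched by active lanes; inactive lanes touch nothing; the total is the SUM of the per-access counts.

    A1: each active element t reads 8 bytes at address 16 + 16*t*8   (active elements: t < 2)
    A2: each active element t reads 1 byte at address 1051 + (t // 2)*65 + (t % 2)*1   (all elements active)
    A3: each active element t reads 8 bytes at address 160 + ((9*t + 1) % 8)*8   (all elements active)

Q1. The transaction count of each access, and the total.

A1: 2 transactions
A2: 4 transactions
A3: 2 transactions

Answer: 2,4,2; total 8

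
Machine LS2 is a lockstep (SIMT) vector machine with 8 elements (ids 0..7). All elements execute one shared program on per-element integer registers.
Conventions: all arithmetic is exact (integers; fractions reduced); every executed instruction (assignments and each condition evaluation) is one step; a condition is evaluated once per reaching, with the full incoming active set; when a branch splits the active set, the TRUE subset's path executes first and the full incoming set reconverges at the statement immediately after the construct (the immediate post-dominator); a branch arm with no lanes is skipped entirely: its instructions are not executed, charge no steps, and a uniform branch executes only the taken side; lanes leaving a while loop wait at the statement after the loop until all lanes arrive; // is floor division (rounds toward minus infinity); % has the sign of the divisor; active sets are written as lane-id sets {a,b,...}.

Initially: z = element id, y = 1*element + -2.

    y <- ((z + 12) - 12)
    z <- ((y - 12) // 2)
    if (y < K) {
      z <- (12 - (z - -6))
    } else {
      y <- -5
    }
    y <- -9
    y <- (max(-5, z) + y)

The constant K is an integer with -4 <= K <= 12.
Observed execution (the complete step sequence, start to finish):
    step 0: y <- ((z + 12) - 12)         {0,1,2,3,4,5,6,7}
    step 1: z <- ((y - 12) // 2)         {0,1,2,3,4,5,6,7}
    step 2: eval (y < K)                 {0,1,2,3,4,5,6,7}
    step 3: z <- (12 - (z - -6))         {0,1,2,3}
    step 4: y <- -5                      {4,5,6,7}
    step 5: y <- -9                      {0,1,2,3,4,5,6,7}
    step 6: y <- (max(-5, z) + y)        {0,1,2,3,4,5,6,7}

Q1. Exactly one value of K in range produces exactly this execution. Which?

Answer: K = 4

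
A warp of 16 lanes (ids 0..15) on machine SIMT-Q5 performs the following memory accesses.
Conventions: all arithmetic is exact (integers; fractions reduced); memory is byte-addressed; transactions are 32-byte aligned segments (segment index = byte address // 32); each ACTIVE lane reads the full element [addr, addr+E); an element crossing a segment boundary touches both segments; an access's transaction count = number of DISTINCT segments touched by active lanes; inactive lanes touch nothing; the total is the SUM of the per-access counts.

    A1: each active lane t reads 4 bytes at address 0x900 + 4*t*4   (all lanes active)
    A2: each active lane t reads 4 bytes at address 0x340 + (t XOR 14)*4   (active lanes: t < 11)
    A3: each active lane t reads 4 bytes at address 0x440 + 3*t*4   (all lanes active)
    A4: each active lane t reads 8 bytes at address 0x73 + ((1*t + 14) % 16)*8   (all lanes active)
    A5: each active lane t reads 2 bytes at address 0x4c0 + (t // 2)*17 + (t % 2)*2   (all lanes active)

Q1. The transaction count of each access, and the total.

A1: 8 transactions
A2: 2 transactions
A3: 6 transactions
A4: 5 transactions
A5: 4 transactions

Answer: 8,2,6,5,4; total 25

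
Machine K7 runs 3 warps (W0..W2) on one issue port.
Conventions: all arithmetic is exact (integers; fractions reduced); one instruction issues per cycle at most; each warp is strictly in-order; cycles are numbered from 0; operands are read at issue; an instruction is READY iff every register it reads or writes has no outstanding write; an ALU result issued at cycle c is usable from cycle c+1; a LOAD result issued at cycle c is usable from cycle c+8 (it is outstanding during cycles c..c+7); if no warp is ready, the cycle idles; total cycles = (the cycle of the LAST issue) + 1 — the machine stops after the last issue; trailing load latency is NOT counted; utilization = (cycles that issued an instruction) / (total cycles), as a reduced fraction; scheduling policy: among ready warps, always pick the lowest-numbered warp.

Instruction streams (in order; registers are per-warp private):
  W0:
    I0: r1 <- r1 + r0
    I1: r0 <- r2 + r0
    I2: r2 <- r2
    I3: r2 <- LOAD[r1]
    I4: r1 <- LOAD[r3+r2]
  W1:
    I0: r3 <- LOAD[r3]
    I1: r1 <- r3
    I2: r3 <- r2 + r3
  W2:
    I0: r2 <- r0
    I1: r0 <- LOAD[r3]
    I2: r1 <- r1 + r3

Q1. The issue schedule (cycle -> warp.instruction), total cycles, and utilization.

cycle 0: W0.I0
cycle 1: W0.I1
cycle 2: W0.I2
cycle 3: W0.I3
cycle 4: W1.I0
cycle 5: W2.I0
cycle 6: W2.I1
cycle 7: W2.I2
cycle 8: idle
cycle 9: idle
cycle 10: idle
cycle 11: W0.I4
cycle 12: W1.I1
cycle 13: W1.I2

Answer: 14 cycles, utilization 11/14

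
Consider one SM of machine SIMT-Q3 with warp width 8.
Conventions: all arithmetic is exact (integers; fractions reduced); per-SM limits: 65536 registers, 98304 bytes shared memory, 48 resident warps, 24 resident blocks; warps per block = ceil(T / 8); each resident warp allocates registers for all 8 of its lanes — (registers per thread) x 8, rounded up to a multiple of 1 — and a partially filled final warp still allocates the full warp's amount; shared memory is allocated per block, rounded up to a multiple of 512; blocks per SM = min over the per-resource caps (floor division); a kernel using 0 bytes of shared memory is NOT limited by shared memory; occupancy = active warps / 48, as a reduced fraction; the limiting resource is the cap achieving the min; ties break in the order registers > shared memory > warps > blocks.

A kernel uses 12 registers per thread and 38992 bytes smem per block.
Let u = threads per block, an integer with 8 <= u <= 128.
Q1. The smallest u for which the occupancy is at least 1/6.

Answer: u = 25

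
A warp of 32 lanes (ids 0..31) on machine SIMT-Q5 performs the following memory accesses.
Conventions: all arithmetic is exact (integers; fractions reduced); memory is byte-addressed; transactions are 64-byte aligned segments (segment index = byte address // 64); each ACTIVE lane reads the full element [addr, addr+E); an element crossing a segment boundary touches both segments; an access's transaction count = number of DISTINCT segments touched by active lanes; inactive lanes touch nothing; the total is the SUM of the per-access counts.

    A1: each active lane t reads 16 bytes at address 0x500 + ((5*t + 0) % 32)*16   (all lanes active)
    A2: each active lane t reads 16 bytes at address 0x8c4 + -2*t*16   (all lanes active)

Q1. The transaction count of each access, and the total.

A1: 8 transactions
A2: 17 transactions

Answer: 8,17; total 25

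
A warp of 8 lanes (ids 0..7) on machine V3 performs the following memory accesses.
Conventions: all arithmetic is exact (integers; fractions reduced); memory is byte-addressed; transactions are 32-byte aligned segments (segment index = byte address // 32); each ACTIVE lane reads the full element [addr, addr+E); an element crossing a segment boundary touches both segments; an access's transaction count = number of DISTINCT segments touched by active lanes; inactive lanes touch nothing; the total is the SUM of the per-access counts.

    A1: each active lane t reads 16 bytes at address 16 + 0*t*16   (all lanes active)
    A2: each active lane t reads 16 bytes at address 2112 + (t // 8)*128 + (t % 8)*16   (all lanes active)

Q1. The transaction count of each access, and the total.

A1: 1 transaction
A2: 4 transactions

Answer: 1,4; total 5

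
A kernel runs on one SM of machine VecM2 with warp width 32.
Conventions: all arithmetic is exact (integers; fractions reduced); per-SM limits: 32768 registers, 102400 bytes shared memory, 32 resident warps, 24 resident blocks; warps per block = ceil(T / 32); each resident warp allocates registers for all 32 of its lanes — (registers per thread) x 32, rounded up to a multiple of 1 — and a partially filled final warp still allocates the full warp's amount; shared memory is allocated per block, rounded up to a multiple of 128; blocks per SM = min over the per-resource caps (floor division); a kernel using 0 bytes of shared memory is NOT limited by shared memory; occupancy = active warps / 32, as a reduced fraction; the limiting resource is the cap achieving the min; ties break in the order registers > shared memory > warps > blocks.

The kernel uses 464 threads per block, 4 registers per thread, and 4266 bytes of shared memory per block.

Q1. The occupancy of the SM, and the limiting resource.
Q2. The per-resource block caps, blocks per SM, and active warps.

Answer: occupancy 15/16, limited by warps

registers: 17 blocks
shared memory: 23 blocks
warps: 2 blocks
blocks: 24 blocks

Answer: 2 blocks, 30 active warps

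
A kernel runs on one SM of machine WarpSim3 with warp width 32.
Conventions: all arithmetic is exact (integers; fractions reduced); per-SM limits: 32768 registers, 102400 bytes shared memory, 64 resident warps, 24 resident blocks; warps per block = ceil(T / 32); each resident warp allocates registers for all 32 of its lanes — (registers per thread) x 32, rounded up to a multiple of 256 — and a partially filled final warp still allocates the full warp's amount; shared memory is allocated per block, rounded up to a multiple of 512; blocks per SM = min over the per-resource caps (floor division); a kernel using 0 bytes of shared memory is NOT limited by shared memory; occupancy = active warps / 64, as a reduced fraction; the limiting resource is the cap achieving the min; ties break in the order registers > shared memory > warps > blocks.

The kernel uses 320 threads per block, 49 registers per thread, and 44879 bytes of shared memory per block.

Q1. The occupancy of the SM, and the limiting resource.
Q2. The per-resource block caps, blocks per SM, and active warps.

Answer: occupancy 5/32, limited by registers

registers: 1 block
shared memory: 2 blocks
warps: 6 blocks
blocks: 24 blocks

Answer: 1 block, 10 active warps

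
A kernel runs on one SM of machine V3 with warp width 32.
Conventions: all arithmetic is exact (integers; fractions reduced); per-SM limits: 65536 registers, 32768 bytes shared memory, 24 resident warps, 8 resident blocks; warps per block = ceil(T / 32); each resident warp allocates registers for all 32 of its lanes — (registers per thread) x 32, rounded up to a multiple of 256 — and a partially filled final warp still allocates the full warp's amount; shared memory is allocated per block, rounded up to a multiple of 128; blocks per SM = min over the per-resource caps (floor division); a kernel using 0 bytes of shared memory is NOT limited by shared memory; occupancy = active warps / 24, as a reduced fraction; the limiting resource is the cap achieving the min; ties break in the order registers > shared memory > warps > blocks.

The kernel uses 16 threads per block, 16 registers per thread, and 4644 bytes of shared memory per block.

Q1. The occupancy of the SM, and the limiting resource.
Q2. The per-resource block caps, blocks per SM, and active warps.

Answer: occupancy 1/4, limited by shared memory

registers: 128 blocks
shared memory: 6 blocks
warps: 24 blocks
blocks: 8 blocks

Answer: 6 blocks, 6 active warps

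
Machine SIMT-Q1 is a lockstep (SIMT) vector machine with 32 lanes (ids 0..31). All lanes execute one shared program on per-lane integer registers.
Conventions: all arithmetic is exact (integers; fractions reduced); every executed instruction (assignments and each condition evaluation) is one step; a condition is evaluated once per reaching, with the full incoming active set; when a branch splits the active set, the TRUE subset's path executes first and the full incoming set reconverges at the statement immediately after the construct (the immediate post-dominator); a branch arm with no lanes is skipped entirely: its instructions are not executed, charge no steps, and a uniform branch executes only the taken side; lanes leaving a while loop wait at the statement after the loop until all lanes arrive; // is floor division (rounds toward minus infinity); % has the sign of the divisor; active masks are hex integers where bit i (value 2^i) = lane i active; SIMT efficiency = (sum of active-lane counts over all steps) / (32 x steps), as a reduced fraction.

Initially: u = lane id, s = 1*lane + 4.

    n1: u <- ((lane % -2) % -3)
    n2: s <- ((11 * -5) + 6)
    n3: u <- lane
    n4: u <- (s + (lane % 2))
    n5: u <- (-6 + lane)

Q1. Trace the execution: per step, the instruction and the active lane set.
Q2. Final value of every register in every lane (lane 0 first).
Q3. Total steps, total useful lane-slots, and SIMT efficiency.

step 0: u <- ((lane % -2) % -3)      0xffffffff
step 1: s <- ((11 * -5) + 6)         0xffffffff
step 2: u <- lane                    0xffffffff
step 3: u <- (s + (lane % 2))        0xffffffff
step 4: u <- (-6 + lane)             0xffffffff

Answer: 5 steps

u: -6,-5,-4,-3,-2,-1,0,1,2,3,4,5,6,7,8,9,10,11,12,13,14,15,16,17,18,19,20,21,22,23,24,25
s: -49,-49,-49,-49,-49,-49,-49,-49,-49,-49,-49,-49,-49,-49,-49,-49,-49,-49,-49,-49,-49,-49,-49,-49,-49,-49,-49,-49,-49,-49,-49,-49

steps = 5; useful = 160; efficiency = 160/160 = 1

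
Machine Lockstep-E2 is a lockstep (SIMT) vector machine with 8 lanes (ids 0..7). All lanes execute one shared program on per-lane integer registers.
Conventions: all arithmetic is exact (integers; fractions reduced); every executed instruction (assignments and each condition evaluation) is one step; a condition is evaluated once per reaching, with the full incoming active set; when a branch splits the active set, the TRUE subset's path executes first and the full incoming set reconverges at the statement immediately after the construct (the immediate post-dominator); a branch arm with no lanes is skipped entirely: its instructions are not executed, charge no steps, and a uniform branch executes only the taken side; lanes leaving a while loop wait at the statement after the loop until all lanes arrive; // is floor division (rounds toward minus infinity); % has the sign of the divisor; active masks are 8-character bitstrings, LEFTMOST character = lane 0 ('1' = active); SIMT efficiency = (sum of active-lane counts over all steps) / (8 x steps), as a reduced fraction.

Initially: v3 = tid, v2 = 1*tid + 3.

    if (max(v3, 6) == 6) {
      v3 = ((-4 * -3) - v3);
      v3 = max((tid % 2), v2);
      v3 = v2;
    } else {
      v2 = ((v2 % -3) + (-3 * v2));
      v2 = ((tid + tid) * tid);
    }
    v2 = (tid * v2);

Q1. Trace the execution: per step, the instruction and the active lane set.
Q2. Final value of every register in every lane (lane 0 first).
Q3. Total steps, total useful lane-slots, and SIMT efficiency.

step 0: eval (max(v3, 6) == 6)       11111111
step 1: v3 <- ((-4 * -3) - v3)       11111110
step 2: v3 <- max((tid % 2), v2)     11111110
step 3: v3 <- v2                     11111110
step 4: v2 <- ((v2 % -3) + (-3 * v2)) 00000001
step 5: v2 <- ((tid + tid) * tid)    00000001
step 6: v2 <- (tid * v2)             11111111

Answer: 7 steps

v3: 3,4,5,6,7,8,9,7
v2: 0,4,10,18,28,40,54,686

steps = 7; useful = 39; efficiency = 39/56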